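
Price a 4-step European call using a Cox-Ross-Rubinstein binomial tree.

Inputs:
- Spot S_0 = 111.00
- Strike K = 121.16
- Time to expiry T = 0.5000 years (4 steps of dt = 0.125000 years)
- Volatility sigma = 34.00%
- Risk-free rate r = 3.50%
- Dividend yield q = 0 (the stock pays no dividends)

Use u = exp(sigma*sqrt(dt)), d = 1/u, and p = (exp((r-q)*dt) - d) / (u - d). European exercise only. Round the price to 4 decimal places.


dt = T/N = 0.125000
u = exp(sigma*sqrt(dt)) = 1.127732; d = 1/u = 0.886736
p = (exp((r-q)*dt) - d) / (u - d) = 0.488178
Discount per step: exp(-r*dt) = 0.995635
Stock lattice S(k, i) with i counting down-moves:
  k=0: S(0,0) = 111.0000
  k=1: S(1,0) = 125.1782; S(1,1) = 98.4277
  k=2: S(2,0) = 141.1674; S(2,1) = 111.0000; S(2,2) = 87.2794
  k=3: S(3,0) = 159.1989; S(3,1) = 125.1782; S(3,2) = 98.4277; S(3,3) = 77.3937
  k=4: S(4,0) = 179.5337; S(4,1) = 141.1674; S(4,2) = 111.0000; S(4,3) = 87.2794; S(4,4) = 68.6278
Terminal payoffs V(N, i) = max(S_T - K, 0):
  V(4,0) = 58.373678; V(4,1) = 20.007412; V(4,2) = 0.000000; V(4,3) = 0.000000; V(4,4) = 0.000000
Backward induction: V(k, i) = exp(-r*dt) * [p * V(k+1, i) + (1-p) * V(k+1, i+1)].
  V(3,0) = exp(-r*dt) * [p*58.373678 + (1-p)*20.007412] = 38.567864
  V(3,1) = exp(-r*dt) * [p*20.007412 + (1-p)*0.000000] = 9.724535
  V(3,2) = exp(-r*dt) * [p*0.000000 + (1-p)*0.000000] = 0.000000
  V(3,3) = exp(-r*dt) * [p*0.000000 + (1-p)*0.000000] = 0.000000
  V(2,0) = exp(-r*dt) * [p*38.567864 + (1-p)*9.724535] = 23.701285
  V(2,1) = exp(-r*dt) * [p*9.724535 + (1-p)*0.000000] = 4.726577
  V(2,2) = exp(-r*dt) * [p*0.000000 + (1-p)*0.000000] = 0.000000
  V(1,0) = exp(-r*dt) * [p*23.701285 + (1-p)*4.726577] = 13.928536
  V(1,1) = exp(-r*dt) * [p*4.726577 + (1-p)*0.000000] = 2.297337
  V(0,0) = exp(-r*dt) * [p*13.928536 + (1-p)*2.297337] = 7.940613

Answer: Price = V(0,0) = 7.9406


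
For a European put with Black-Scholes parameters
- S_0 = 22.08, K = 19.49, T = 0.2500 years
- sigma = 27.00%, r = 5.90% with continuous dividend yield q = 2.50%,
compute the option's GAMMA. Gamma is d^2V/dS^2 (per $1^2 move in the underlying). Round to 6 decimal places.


d1 = 1.0546904288; d2 = 0.9196904288
phi(d1) = 0.2287502496; exp(-qT) = 0.9937694906; exp(-rT) = 0.9853582484
Gamma = exp(-qT) * phi(d1) / (S * sigma * sqrt(T)) = 0.9937694906 * 0.2287502496 / (22.0800 * 0.2700 * 0.5000000000) = 0.076263

Answer: Gamma = 0.076263


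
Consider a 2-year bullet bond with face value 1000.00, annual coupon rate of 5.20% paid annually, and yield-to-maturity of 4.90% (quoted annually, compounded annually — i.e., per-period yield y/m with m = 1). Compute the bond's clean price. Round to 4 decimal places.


Answer: Price = 1005.5861

Derivation:
Coupon per period c = face * coupon_rate / m = 52.000000
Periods per year m = 1; per-period yield y/m = 0.049000
Number of cashflows N = 2
Cashflows (t years, CF_t, discount factor 1/(1+y/m)^(m*t), PV):
  t = 1.0000: CF_t = 52.000000, DF = 0.953289, PV = 49.571020
  t = 2.0000: CF_t = 1052.000000, DF = 0.908760, PV = 956.015125
Price P = sum_t PV_t = 1005.586145


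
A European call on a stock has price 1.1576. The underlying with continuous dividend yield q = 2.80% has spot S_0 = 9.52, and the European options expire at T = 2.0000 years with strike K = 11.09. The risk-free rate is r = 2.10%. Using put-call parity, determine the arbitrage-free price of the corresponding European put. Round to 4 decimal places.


Answer: Put price = 2.7899

Derivation:
Put-call parity: C - P = S_0 * exp(-qT) - K * exp(-rT).
S_0 * exp(-qT) = 9.5200 * 0.94553914 = 9.00153257
K * exp(-rT) = 11.0900 * 0.95886978 = 10.63386587
P = C - S*exp(-qT) + K*exp(-rT)
P = 1.1576 - 9.00153257 + 10.63386587 = 2.7899


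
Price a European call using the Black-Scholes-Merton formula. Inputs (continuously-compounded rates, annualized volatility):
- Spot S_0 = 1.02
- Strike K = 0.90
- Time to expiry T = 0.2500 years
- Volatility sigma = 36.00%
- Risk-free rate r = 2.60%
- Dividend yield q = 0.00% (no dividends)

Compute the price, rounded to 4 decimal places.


d1 = (ln(S/K) + (r - q + 0.5*sigma^2) * T) / (sigma * sqrt(T)) = 0.82146191
d2 = d1 - sigma * sqrt(T) = 0.64146191
exp(-rT) = 0.99352108; exp(-qT) = 1.00000000
C = S_0 * exp(-qT) * N(d1) - K * exp(-rT) * N(d2)
N(d1) = 0.79430839; N(d2) = 0.73938869
C = 1.0200 * 1.00000000 * 0.79430839 - 0.9000 * 0.99352108 * 0.73938869 = 0.1491

Answer: Price = 0.1491


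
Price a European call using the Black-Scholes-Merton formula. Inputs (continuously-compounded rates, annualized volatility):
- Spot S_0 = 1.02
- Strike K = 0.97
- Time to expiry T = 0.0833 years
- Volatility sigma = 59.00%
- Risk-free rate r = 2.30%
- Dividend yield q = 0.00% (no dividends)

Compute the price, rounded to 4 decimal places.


d1 = (ln(S/K) + (r - q + 0.5*sigma^2) * T) / (sigma * sqrt(T)) = 0.39155762
d2 = d1 - sigma * sqrt(T) = 0.22127335
exp(-rT) = 0.99808593; exp(-qT) = 1.00000000
C = S_0 * exp(-qT) * N(d1) - K * exp(-rT) * N(d2)
N(d1) = 0.65230745; N(d2) = 0.58756020
C = 1.0200 * 1.00000000 * 0.65230745 - 0.9700 * 0.99808593 * 0.58756020 = 0.0965

Answer: Price = 0.0965


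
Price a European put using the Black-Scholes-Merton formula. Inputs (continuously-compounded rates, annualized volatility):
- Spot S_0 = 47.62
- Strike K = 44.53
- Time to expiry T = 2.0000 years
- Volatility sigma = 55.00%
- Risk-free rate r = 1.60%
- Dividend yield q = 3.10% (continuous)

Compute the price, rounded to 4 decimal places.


Answer: Price = 12.4990

Derivation:
d1 = (ln(S/K) + (r - q + 0.5*sigma^2) * T) / (sigma * sqrt(T)) = 0.43659308
d2 = d1 - sigma * sqrt(T) = -0.34122438
exp(-rT) = 0.96850658; exp(-qT) = 0.93988289
P = K * exp(-rT) * N(-d2) - S_0 * exp(-qT) * N(-d1)
N(-d1) = 0.33120324; N(-d2) = 0.63353266
P = 44.5300 * 0.96850658 * 0.63353266 - 47.6200 * 0.93988289 * 0.33120324 = 12.4990


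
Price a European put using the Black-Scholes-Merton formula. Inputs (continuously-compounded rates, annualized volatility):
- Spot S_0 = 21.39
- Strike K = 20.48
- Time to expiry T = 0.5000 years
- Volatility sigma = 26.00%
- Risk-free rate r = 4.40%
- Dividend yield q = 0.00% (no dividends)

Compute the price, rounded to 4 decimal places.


d1 = (ln(S/K) + (r - q + 0.5*sigma^2) * T) / (sigma * sqrt(T)) = 0.44805942
d2 = d1 - sigma * sqrt(T) = 0.26421166
exp(-rT) = 0.97824024; exp(-qT) = 1.00000000
P = K * exp(-rT) * N(-d2) - S_0 * exp(-qT) * N(-d1)
N(-d1) = 0.32705516; N(-d2) = 0.39580841
P = 20.4800 * 0.97824024 * 0.39580841 - 21.3900 * 1.00000000 * 0.32705516 = 0.9341

Answer: Price = 0.9341


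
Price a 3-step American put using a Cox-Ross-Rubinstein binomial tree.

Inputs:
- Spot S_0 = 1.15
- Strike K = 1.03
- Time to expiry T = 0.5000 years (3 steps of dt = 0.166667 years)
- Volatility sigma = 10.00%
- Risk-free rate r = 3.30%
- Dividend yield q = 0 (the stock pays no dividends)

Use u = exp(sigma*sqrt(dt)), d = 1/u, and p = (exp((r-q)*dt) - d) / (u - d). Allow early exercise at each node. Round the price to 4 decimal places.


Answer: Price = V(0,0) = 0.0011

Derivation:
dt = T/N = 0.166667
u = exp(sigma*sqrt(dt)) = 1.041670; d = 1/u = 0.959997
p = (exp((r-q)*dt) - d) / (u - d) = 0.557323
Discount per step: exp(-r*dt) = 0.994515
Stock lattice S(k, i) with i counting down-moves:
  k=0: S(0,0) = 1.1500
  k=1: S(1,0) = 1.1979; S(1,1) = 1.1040
  k=2: S(2,0) = 1.2478; S(2,1) = 1.1500; S(2,2) = 1.0598
  k=3: S(3,0) = 1.2998; S(3,1) = 1.1979; S(3,2) = 1.1040; S(3,3) = 1.0174
Terminal payoffs V(N, i) = max(K - S_T, 0):
  V(3,0) = 0.000000; V(3,1) = 0.000000; V(3,2) = 0.000000; V(3,3) = 0.012562
Backward induction: V(k, i) = exp(-r*dt) * [p * V(k+1, i) + (1-p) * V(k+1, i+1)]; then take max(V_cont, immediate exercise) for American.
  V(2,0) = exp(-r*dt) * [p*0.000000 + (1-p)*0.000000] = 0.000000; exercise = 0.000000; V(2,0) = max -> 0.000000
  V(2,1) = exp(-r*dt) * [p*0.000000 + (1-p)*0.000000] = 0.000000; exercise = 0.000000; V(2,1) = max -> 0.000000
  V(2,2) = exp(-r*dt) * [p*0.000000 + (1-p)*0.012562] = 0.005531; exercise = 0.000000; V(2,2) = max -> 0.005531
  V(1,0) = exp(-r*dt) * [p*0.000000 + (1-p)*0.000000] = 0.000000; exercise = 0.000000; V(1,0) = max -> 0.000000
  V(1,1) = exp(-r*dt) * [p*0.000000 + (1-p)*0.005531] = 0.002435; exercise = 0.000000; V(1,1) = max -> 0.002435
  V(0,0) = exp(-r*dt) * [p*0.000000 + (1-p)*0.002435] = 0.001072; exercise = 0.000000; V(0,0) = max -> 0.001072


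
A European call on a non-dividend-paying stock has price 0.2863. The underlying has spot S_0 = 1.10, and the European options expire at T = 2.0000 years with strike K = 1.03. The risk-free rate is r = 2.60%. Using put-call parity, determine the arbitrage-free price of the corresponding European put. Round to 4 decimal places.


Answer: Put price = 0.1641

Derivation:
Put-call parity: C - P = S_0 * exp(-qT) - K * exp(-rT).
S_0 * exp(-qT) = 1.1000 * 1.00000000 = 1.10000000
K * exp(-rT) = 1.0300 * 0.94932887 = 0.97780873
P = C - S*exp(-qT) + K*exp(-rT)
P = 0.2863 - 1.10000000 + 0.97780873 = 0.1641


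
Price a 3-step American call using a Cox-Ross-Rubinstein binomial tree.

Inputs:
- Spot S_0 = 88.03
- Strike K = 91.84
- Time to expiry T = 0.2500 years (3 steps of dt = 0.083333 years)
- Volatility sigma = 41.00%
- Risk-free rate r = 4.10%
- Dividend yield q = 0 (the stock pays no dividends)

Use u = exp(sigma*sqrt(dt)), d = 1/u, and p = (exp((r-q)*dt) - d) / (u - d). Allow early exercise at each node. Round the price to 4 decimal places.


dt = T/N = 0.083333
u = exp(sigma*sqrt(dt)) = 1.125646; d = 1/u = 0.888379
p = (exp((r-q)*dt) - d) / (u - d) = 0.484870
Discount per step: exp(-r*dt) = 0.996589
Stock lattice S(k, i) with i counting down-moves:
  k=0: S(0,0) = 88.0300
  k=1: S(1,0) = 99.0906; S(1,1) = 78.2040
  k=2: S(2,0) = 111.5409; S(2,1) = 88.0300; S(2,2) = 69.4748
  k=3: S(3,0) = 125.5555; S(3,1) = 99.0906; S(3,2) = 78.2040; S(3,3) = 61.7200
Terminal payoffs V(N, i) = max(S_T - K, 0):
  V(3,0) = 33.715524; V(3,1) = 7.250589; V(3,2) = 0.000000; V(3,3) = 0.000000
Backward induction: V(k, i) = exp(-r*dt) * [p * V(k+1, i) + (1-p) * V(k+1, i+1)]; then take max(V_cont, immediate exercise) for American.
  V(2,0) = exp(-r*dt) * [p*33.715524 + (1-p)*7.250589] = 20.014144; exercise = 19.700893; V(2,0) = max -> 20.014144
  V(2,1) = exp(-r*dt) * [p*7.250589 + (1-p)*0.000000] = 3.503602; exercise = 0.000000; V(2,1) = max -> 3.503602
  V(2,2) = exp(-r*dt) * [p*0.000000 + (1-p)*0.000000] = 0.000000; exercise = 0.000000; V(2,2) = max -> 0.000000
  V(1,0) = exp(-r*dt) * [p*20.014144 + (1-p)*3.503602] = 11.469814; exercise = 7.250589; V(1,0) = max -> 11.469814
  V(1,1) = exp(-r*dt) * [p*3.503602 + (1-p)*0.000000] = 1.692997; exercise = 0.000000; V(1,1) = max -> 1.692997
  V(0,0) = exp(-r*dt) * [p*11.469814 + (1-p)*1.692997] = 6.411539; exercise = 0.000000; V(0,0) = max -> 6.411539

Answer: Price = V(0,0) = 6.4115


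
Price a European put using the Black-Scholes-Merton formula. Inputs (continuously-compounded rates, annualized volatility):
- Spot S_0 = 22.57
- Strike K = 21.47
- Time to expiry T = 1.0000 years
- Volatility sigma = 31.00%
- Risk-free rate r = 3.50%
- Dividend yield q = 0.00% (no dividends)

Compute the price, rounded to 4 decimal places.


d1 = (ln(S/K) + (r - q + 0.5*sigma^2) * T) / (sigma * sqrt(T)) = 0.42908058
d2 = d1 - sigma * sqrt(T) = 0.11908058
exp(-rT) = 0.96560542; exp(-qT) = 1.00000000
P = K * exp(-rT) * N(-d2) - S_0 * exp(-qT) * N(-d1)
N(-d1) = 0.33393229; N(-d2) = 0.45260576
P = 21.4700 * 0.96560542 * 0.45260576 - 22.5700 * 1.00000000 * 0.33393229 = 1.8464

Answer: Price = 1.8464


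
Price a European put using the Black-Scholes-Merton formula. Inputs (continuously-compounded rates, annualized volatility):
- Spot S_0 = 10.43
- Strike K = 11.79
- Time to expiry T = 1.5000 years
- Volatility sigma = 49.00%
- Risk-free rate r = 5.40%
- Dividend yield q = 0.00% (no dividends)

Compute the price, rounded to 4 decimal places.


Answer: Price = 2.7395

Derivation:
d1 = (ln(S/K) + (r - q + 0.5*sigma^2) * T) / (sigma * sqrt(T)) = 0.23080118
d2 = d1 - sigma * sqrt(T) = -0.36932381
exp(-rT) = 0.92219369; exp(-qT) = 1.00000000
P = K * exp(-rT) * N(-d2) - S_0 * exp(-qT) * N(-d1)
N(-d1) = 0.40873463; N(-d2) = 0.64405681
P = 11.7900 * 0.92219369 * 0.64405681 - 10.4300 * 1.00000000 * 0.40873463 = 2.7395


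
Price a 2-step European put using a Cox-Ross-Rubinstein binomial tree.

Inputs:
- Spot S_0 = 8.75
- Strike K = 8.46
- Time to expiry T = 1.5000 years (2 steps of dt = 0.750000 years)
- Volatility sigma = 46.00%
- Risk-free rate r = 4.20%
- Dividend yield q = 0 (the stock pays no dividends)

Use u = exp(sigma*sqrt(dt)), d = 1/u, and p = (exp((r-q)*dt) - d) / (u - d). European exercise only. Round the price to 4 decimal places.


dt = T/N = 0.750000
u = exp(sigma*sqrt(dt)) = 1.489398; d = 1/u = 0.671412
p = (exp((r-q)*dt) - d) / (u - d) = 0.440826
Discount per step: exp(-r*dt) = 0.968991
Stock lattice S(k, i) with i counting down-moves:
  k=0: S(0,0) = 8.7500
  k=1: S(1,0) = 13.0322; S(1,1) = 5.8749
  k=2: S(2,0) = 19.4102; S(2,1) = 8.7500; S(2,2) = 3.9445
Terminal payoffs V(N, i) = max(K - S_T, 0):
  V(2,0) = 0.000000; V(2,1) = 0.000000; V(2,2) = 4.515547
Backward induction: V(k, i) = exp(-r*dt) * [p * V(k+1, i) + (1-p) * V(k+1, i+1)].
  V(1,0) = exp(-r*dt) * [p*0.000000 + (1-p)*0.000000] = 0.000000
  V(1,1) = exp(-r*dt) * [p*0.000000 + (1-p)*4.515547] = 2.446680
  V(0,0) = exp(-r*dt) * [p*0.000000 + (1-p)*2.446680] = 1.325696

Answer: Price = V(0,0) = 1.3257


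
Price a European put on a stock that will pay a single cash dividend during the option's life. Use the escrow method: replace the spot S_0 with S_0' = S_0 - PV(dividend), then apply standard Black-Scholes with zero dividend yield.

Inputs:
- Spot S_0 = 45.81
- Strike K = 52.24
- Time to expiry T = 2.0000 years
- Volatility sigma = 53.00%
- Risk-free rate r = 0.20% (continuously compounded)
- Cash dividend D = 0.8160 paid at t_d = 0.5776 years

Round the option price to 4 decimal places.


Answer: Price = 17.9449

Derivation:
PV(D) = D * exp(-r * t_d) = 0.8160 * 0.99884547 = 0.81505790
S_0' = S_0 - PV(D) = 45.8100 - 0.81505790 = 44.99494210
d1 = (ln(S_0'/K) + (r + sigma^2/2)*T) / (sigma*sqrt(T)) = 0.18091474
d2 = d1 - sigma*sqrt(T) = -0.56861845
exp(-rT) = 0.99600799
N(-d1) = 0.42821725; N(-d2) = 0.71519245
P = K * exp(-rT) * N(-d2) - S_0' * N(-d1) = 52.2400 * 0.99600799 * 0.71519245 - 44.99494210 * 0.42821725 = 17.9449


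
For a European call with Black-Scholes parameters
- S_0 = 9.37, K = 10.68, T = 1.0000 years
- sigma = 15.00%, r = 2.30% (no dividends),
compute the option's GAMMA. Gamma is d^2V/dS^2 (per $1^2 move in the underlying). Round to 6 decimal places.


d1 = -0.6440649152; d2 = -0.7940649152
phi(d1) = 0.3242150202; exp(-qT) = 1.0000000000; exp(-rT) = 0.9772624838
Gamma = exp(-qT) * phi(d1) / (S * sigma * sqrt(T)) = 1.0000000000 * 0.3242150202 / (9.3700 * 0.1500 * 1.0000000000) = 0.230676

Answer: Gamma = 0.230676


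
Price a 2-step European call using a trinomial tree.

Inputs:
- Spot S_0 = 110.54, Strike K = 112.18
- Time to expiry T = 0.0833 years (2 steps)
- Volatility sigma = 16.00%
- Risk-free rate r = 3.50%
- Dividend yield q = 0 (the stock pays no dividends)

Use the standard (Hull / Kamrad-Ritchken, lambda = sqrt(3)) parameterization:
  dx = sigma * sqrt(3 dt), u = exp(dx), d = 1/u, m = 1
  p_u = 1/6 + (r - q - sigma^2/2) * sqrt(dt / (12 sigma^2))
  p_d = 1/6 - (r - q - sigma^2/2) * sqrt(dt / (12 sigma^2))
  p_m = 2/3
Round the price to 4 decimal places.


Answer: Price = V(0,0) = 1.4674

Derivation:
dt = T/N = 0.041650; dx = sigma*sqrt(3*dt) = 0.056557
u = exp(dx) = 1.058187; d = 1/u = 0.945012
p_u = 0.174841, p_m = 0.666667, p_d = 0.158492
Discount per step: exp(-r*dt) = 0.998543
Stock lattice S(k, j) with j the centered position index:
  k=0: S(0,+0) = 110.5400
  k=1: S(1,-1) = 104.4617; S(1,+0) = 110.5400; S(1,+1) = 116.9720
  k=2: S(2,-2) = 98.7176; S(2,-1) = 104.4617; S(2,+0) = 110.5400; S(2,+1) = 116.9720; S(2,+2) = 123.7783
Terminal payoffs V(N, j) = max(S_T - K, 0):
  V(2,-2) = 0.000000; V(2,-1) = 0.000000; V(2,+0) = 0.000000; V(2,+1) = 4.792010; V(2,+2) = 11.598280
Backward induction: V(k, j) = exp(-r*dt) * [p_u * V(k+1, j+1) + p_m * V(k+1, j) + p_d * V(k+1, j-1)]
  V(1,-1) = exp(-r*dt) * [p_u*0.000000 + p_m*0.000000 + p_d*0.000000] = 0.000000
  V(1,+0) = exp(-r*dt) * [p_u*4.792010 + p_m*0.000000 + p_d*0.000000] = 0.836619
  V(1,+1) = exp(-r*dt) * [p_u*11.598280 + p_m*4.792010 + p_d*0.000000] = 5.214920
  V(0,+0) = exp(-r*dt) * [p_u*5.214920 + p_m*0.836619 + p_d*0.000000] = 1.467387


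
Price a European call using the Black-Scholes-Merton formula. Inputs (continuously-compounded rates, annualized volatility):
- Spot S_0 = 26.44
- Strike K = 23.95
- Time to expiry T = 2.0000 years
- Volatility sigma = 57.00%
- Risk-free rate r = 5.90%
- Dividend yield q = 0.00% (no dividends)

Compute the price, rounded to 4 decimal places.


Answer: Price = 10.3022

Derivation:
d1 = (ln(S/K) + (r - q + 0.5*sigma^2) * T) / (sigma * sqrt(T)) = 0.67213563
d2 = d1 - sigma * sqrt(T) = -0.13396610
exp(-rT) = 0.88869605; exp(-qT) = 1.00000000
C = S_0 * exp(-qT) * N(d1) - K * exp(-rT) * N(d2)
N(d1) = 0.74925132; N(d2) = 0.44671469
C = 26.4400 * 1.00000000 * 0.74925132 - 23.9500 * 0.88869605 * 0.44671469 = 10.3022


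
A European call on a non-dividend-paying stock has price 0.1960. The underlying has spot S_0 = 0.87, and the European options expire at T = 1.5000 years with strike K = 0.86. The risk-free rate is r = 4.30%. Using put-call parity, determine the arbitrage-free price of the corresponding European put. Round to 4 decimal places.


Put-call parity: C - P = S_0 * exp(-qT) - K * exp(-rT).
S_0 * exp(-qT) = 0.8700 * 1.00000000 = 0.87000000
K * exp(-rT) = 0.8600 * 0.93753611 = 0.80628106
P = C - S*exp(-qT) + K*exp(-rT)
P = 0.1960 - 0.87000000 + 0.80628106 = 0.1323

Answer: Put price = 0.1323


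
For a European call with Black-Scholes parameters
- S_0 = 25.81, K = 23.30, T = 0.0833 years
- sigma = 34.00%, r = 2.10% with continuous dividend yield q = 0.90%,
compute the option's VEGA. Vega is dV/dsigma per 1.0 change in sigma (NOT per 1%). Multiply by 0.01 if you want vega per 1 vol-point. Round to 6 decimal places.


d1 = 1.1018351986; d2 = 1.0037052847
phi(d1) = 0.2174124723; exp(-qT) = 0.9992505810; exp(-rT) = 0.9982522291
Vega = S * exp(-qT) * phi(d1) * sqrt(T) = 25.8100 * 0.9992505810 * 0.2174124723 * 0.2886173938 = 1.618339

Answer: Vega = 1.618339


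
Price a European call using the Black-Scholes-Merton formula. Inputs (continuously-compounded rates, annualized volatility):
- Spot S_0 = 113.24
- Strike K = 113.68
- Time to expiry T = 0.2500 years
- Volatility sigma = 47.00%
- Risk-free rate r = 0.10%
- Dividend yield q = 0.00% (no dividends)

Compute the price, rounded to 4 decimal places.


d1 = (ln(S/K) + (r - q + 0.5*sigma^2) * T) / (sigma * sqrt(T)) = 0.10206160
d2 = d1 - sigma * sqrt(T) = -0.13293840
exp(-rT) = 0.99975003; exp(-qT) = 1.00000000
C = S_0 * exp(-qT) * N(d1) - K * exp(-rT) * N(d2)
N(d1) = 0.54064611; N(d2) = 0.44712105
C = 113.2400 * 1.00000000 * 0.54064611 - 113.6800 * 0.99975003 * 0.44712105 = 10.4068

Answer: Price = 10.4068


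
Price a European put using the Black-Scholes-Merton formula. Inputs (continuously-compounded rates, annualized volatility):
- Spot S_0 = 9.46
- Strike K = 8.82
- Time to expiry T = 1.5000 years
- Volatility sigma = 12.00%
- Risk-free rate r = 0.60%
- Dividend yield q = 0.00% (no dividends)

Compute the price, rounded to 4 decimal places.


d1 = (ln(S/K) + (r - q + 0.5*sigma^2) * T) / (sigma * sqrt(T)) = 0.61135531
d2 = d1 - sigma * sqrt(T) = 0.46438592
exp(-rT) = 0.99104038; exp(-qT) = 1.00000000
P = K * exp(-rT) * N(-d2) - S_0 * exp(-qT) * N(-d1)
N(-d1) = 0.27048219; N(-d2) = 0.32118564
P = 8.8200 * 0.99104038 * 0.32118564 - 9.4600 * 1.00000000 * 0.27048219 = 0.2487

Answer: Price = 0.2487


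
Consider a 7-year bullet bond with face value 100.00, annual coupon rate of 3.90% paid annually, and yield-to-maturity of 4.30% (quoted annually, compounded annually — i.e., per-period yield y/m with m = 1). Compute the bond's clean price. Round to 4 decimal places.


Coupon per period c = face * coupon_rate / m = 3.900000
Periods per year m = 1; per-period yield y/m = 0.043000
Number of cashflows N = 7
Cashflows (t years, CF_t, discount factor 1/(1+y/m)^(m*t), PV):
  t = 1.0000: CF_t = 3.900000, DF = 0.958773, PV = 3.739214
  t = 2.0000: CF_t = 3.900000, DF = 0.919245, PV = 3.585056
  t = 3.0000: CF_t = 3.900000, DF = 0.881347, PV = 3.437254
  t = 4.0000: CF_t = 3.900000, DF = 0.845012, PV = 3.295546
  t = 5.0000: CF_t = 3.900000, DF = 0.810174, PV = 3.159680
  t = 6.0000: CF_t = 3.900000, DF = 0.776773, PV = 3.029415
  t = 7.0000: CF_t = 103.900000, DF = 0.744749, PV = 77.379405
Price P = sum_t PV_t = 97.625571

Answer: Price = 97.6256


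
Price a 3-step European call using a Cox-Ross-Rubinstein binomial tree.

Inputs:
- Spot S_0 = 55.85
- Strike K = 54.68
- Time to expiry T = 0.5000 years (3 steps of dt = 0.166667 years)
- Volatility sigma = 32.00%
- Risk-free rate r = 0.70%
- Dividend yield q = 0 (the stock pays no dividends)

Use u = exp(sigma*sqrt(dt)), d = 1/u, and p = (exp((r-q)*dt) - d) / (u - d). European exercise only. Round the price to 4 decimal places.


Answer: Price = V(0,0) = 6.0789

Derivation:
dt = T/N = 0.166667
u = exp(sigma*sqrt(dt)) = 1.139557; d = 1/u = 0.877534
p = (exp((r-q)*dt) - d) / (u - d) = 0.471842
Discount per step: exp(-r*dt) = 0.998834
Stock lattice S(k, i) with i counting down-moves:
  k=0: S(0,0) = 55.8500
  k=1: S(1,0) = 63.6442; S(1,1) = 49.0103
  k=2: S(2,0) = 72.5262; S(2,1) = 55.8500; S(2,2) = 43.0082
  k=3: S(3,0) = 82.6478; S(3,1) = 63.6442; S(3,2) = 49.0103; S(3,3) = 37.7412
Terminal payoffs V(N, i) = max(S_T - K, 0):
  V(3,0) = 27.967773; V(3,1) = 8.964250; V(3,2) = 0.000000; V(3,3) = 0.000000
Backward induction: V(k, i) = exp(-r*dt) * [p * V(k+1, i) + (1-p) * V(k+1, i+1)].
  V(2,0) = exp(-r*dt) * [p*27.967773 + (1-p)*8.964250] = 17.909996
  V(2,1) = exp(-r*dt) * [p*8.964250 + (1-p)*0.000000] = 4.224775
  V(2,2) = exp(-r*dt) * [p*0.000000 + (1-p)*0.000000] = 0.000000
  V(1,0) = exp(-r*dt) * [p*17.909996 + (1-p)*4.224775] = 10.669577
  V(1,1) = exp(-r*dt) * [p*4.224775 + (1-p)*0.000000] = 1.991100
  V(0,0) = exp(-r*dt) * [p*10.669577 + (1-p)*1.991100] = 6.078871


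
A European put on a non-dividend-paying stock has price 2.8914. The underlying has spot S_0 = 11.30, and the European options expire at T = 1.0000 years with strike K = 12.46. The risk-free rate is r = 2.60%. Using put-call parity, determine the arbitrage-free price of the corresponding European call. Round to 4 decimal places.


Answer: Call price = 2.0512

Derivation:
Put-call parity: C - P = S_0 * exp(-qT) - K * exp(-rT).
S_0 * exp(-qT) = 11.3000 * 1.00000000 = 11.30000000
K * exp(-rT) = 12.4600 * 0.97433509 = 12.14021522
C = P + S*exp(-qT) - K*exp(-rT)
C = 2.8914 + 11.30000000 - 12.14021522 = 2.0512


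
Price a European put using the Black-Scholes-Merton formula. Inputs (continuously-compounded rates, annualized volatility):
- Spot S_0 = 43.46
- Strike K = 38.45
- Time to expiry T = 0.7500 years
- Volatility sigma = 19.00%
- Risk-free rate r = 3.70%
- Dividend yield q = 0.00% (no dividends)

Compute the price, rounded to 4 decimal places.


Answer: Price = 0.6491

Derivation:
d1 = (ln(S/K) + (r - q + 0.5*sigma^2) * T) / (sigma * sqrt(T)) = 0.99528975
d2 = d1 - sigma * sqrt(T) = 0.83074492
exp(-rT) = 0.97263149; exp(-qT) = 1.00000000
P = K * exp(-rT) * N(-d2) - S_0 * exp(-qT) * N(-d1)
N(-d1) = 0.15979768; N(-d2) = 0.20305887
P = 38.4500 * 0.97263149 * 0.20305887 - 43.4600 * 1.00000000 * 0.15979768 = 0.6491


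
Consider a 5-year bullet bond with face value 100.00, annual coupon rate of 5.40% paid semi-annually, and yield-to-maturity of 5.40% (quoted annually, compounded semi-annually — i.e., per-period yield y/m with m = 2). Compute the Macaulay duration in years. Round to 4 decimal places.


Answer: Macaulay duration = 4.4481 years

Derivation:
Coupon per period c = face * coupon_rate / m = 2.700000
Periods per year m = 2; per-period yield y/m = 0.027000
Number of cashflows N = 10
Cashflows (t years, CF_t, discount factor 1/(1+y/m)^(m*t), PV):
  t = 0.5000: CF_t = 2.700000, DF = 0.973710, PV = 2.629017
  t = 1.0000: CF_t = 2.700000, DF = 0.948111, PV = 2.559899
  t = 1.5000: CF_t = 2.700000, DF = 0.923185, PV = 2.492599
  t = 2.0000: CF_t = 2.700000, DF = 0.898914, PV = 2.427068
  t = 2.5000: CF_t = 2.700000, DF = 0.875282, PV = 2.363260
  t = 3.0000: CF_t = 2.700000, DF = 0.852270, PV = 2.301130
  t = 3.5000: CF_t = 2.700000, DF = 0.829864, PV = 2.240633
  t = 4.0000: CF_t = 2.700000, DF = 0.808047, PV = 2.181726
  t = 4.5000: CF_t = 2.700000, DF = 0.786803, PV = 2.124368
  t = 5.0000: CF_t = 102.700000, DF = 0.766118, PV = 78.680300
Price P = sum_t PV_t = 100.000000
Macaulay numerator sum_t t * PV_t:
  t * PV_t at t = 0.5000: 1.314508
  t * PV_t at t = 1.0000: 2.559899
  t * PV_t at t = 1.5000: 3.738899
  t * PV_t at t = 2.0000: 4.854137
  t * PV_t at t = 2.5000: 5.908151
  t * PV_t at t = 3.0000: 6.903389
  t * PV_t at t = 3.5000: 7.842214
  t * PV_t at t = 4.0000: 8.726904
  t * PV_t at t = 4.5000: 9.559656
  t * PV_t at t = 5.0000: 393.401500
Macaulay duration D = (sum_t t * PV_t) / P = 444.809258 / 100.000000 = 4.448093


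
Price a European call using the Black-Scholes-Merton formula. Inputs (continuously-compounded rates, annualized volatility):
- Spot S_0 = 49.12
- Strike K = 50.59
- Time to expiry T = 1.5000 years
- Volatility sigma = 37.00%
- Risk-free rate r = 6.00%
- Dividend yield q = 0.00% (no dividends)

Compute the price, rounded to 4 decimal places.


Answer: Price = 10.0630

Derivation:
d1 = (ln(S/K) + (r - q + 0.5*sigma^2) * T) / (sigma * sqrt(T)) = 0.36011329
d2 = d1 - sigma * sqrt(T) = -0.09304231
exp(-rT) = 0.91393119; exp(-qT) = 1.00000000
C = S_0 * exp(-qT) * N(d1) - K * exp(-rT) * N(d2)
N(d1) = 0.64061879; N(d2) = 0.46293497
C = 49.1200 * 1.00000000 * 0.64061879 - 50.5900 * 0.91393119 * 0.46293497 = 10.0630


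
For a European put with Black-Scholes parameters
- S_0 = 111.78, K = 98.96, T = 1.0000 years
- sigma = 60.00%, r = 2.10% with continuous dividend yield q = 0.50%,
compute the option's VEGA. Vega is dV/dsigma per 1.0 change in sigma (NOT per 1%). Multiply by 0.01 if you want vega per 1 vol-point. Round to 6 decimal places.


d1 = 0.5296948763; d2 = -0.0703051237
phi(d1) = 0.3467237713; exp(-qT) = 0.9950124792; exp(-rT) = 0.9792189646
Vega = S * exp(-qT) * phi(d1) * sqrt(T) = 111.7800 * 0.9950124792 * 0.3467237713 * 1.0000000000 = 38.563483

Answer: Vega = 38.563483


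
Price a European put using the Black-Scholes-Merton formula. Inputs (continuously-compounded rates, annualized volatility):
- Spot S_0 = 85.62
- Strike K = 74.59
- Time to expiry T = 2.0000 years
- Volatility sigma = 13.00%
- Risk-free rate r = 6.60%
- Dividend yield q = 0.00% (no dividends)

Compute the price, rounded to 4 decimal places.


d1 = (ln(S/K) + (r - q + 0.5*sigma^2) * T) / (sigma * sqrt(T)) = 1.56005407
d2 = d1 - sigma * sqrt(T) = 1.37620630
exp(-rT) = 0.87634100; exp(-qT) = 1.00000000
P = K * exp(-rT) * N(-d2) - S_0 * exp(-qT) * N(-d1)
N(-d1) = 0.05937355; N(-d2) = 0.08437889
P = 74.5900 * 0.87634100 * 0.08437889 - 85.6200 * 1.00000000 * 0.05937355 = 0.4320

Answer: Price = 0.4320


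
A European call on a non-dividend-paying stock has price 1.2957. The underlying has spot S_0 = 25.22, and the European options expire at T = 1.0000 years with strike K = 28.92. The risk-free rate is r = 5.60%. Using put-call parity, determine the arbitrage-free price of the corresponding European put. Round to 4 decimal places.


Answer: Put price = 3.4207

Derivation:
Put-call parity: C - P = S_0 * exp(-qT) - K * exp(-rT).
S_0 * exp(-qT) = 25.2200 * 1.00000000 = 25.22000000
K * exp(-rT) = 28.9200 * 0.94553914 = 27.34499181
P = C - S*exp(-qT) + K*exp(-rT)
P = 1.2957 - 25.22000000 + 27.34499181 = 3.4207


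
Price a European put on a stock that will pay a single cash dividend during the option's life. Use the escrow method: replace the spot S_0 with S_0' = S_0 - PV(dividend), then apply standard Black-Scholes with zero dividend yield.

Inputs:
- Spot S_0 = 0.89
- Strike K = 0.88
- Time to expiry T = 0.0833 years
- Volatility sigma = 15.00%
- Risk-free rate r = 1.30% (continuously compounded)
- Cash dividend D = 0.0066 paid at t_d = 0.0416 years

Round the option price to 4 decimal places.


Answer: Price = 0.0131

Derivation:
PV(D) = D * exp(-r * t_d) = 0.0066 * 0.99945935 = 0.00659643
S_0' = S_0 - PV(D) = 0.8900 - 0.00659643 = 0.88340357
d1 = (ln(S_0'/K) + (r + sigma^2/2)*T) / (sigma*sqrt(T)) = 0.13582586
d2 = d1 - sigma*sqrt(T) = 0.09253325
exp(-rT) = 0.99891769
N(-d1) = 0.44597947; N(-d2) = 0.46313719
P = K * exp(-rT) * N(-d2) - S_0' * N(-d1) = 0.8800 * 0.99891769 * 0.46313719 - 0.88340357 * 0.44597947 = 0.0131


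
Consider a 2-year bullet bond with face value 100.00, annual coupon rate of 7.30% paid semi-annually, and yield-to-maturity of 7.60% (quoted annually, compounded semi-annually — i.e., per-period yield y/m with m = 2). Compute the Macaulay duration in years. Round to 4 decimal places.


Coupon per period c = face * coupon_rate / m = 3.650000
Periods per year m = 2; per-period yield y/m = 0.038000
Number of cashflows N = 4
Cashflows (t years, CF_t, discount factor 1/(1+y/m)^(m*t), PV):
  t = 0.5000: CF_t = 3.650000, DF = 0.963391, PV = 3.516378
  t = 1.0000: CF_t = 3.650000, DF = 0.928122, PV = 3.387647
  t = 1.5000: CF_t = 3.650000, DF = 0.894145, PV = 3.263629
  t = 2.0000: CF_t = 103.650000, DF = 0.861411, PV = 89.285286
Price P = sum_t PV_t = 99.452940
Macaulay numerator sum_t t * PV_t:
  t * PV_t at t = 0.5000: 1.758189
  t * PV_t at t = 1.0000: 3.387647
  t * PV_t at t = 1.5000: 4.895444
  t * PV_t at t = 2.0000: 178.570571
Macaulay duration D = (sum_t t * PV_t) / P = 188.611851 / 99.452940 = 1.896493

Answer: Macaulay duration = 1.8965 years


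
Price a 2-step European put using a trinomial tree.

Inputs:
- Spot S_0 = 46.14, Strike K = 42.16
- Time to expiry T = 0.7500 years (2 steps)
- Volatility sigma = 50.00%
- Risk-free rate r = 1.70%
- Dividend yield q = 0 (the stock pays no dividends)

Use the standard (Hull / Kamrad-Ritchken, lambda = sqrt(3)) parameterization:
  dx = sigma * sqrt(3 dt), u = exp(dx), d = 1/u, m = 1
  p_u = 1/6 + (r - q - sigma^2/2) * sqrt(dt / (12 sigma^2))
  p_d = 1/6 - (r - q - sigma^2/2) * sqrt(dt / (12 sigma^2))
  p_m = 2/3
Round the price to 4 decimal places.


Answer: Price = V(0,0) = 5.1329

Derivation:
dt = T/N = 0.375000; dx = sigma*sqrt(3*dt) = 0.530330
u = exp(dx) = 1.699493; d = 1/u = 0.588411
p_u = 0.128483, p_m = 0.666667, p_d = 0.204850
Discount per step: exp(-r*dt) = 0.993645
Stock lattice S(k, j) with j the centered position index:
  k=0: S(0,+0) = 46.1400
  k=1: S(1,-1) = 27.1493; S(1,+0) = 46.1400; S(1,+1) = 78.4146
  k=2: S(2,-2) = 15.9749; S(2,-1) = 27.1493; S(2,+0) = 46.1400; S(2,+1) = 78.4146; S(2,+2) = 133.2651
Terminal payoffs V(N, j) = max(K - S_T, 0):
  V(2,-2) = 26.185079; V(2,-1) = 15.010730; V(2,+0) = 0.000000; V(2,+1) = 0.000000; V(2,+2) = 0.000000
Backward induction: V(k, j) = exp(-r*dt) * [p_u * V(k+1, j+1) + p_m * V(k+1, j) + p_d * V(k+1, j-1)]
  V(1,-1) = exp(-r*dt) * [p_u*0.000000 + p_m*15.010730 + p_d*26.185079] = 15.273498
  V(1,+0) = exp(-r*dt) * [p_u*0.000000 + p_m*0.000000 + p_d*15.010730] = 3.055414
  V(1,+1) = exp(-r*dt) * [p_u*0.000000 + p_m*0.000000 + p_d*0.000000] = 0.000000
  V(0,+0) = exp(-r*dt) * [p_u*0.000000 + p_m*3.055414 + p_d*15.273498] = 5.132899


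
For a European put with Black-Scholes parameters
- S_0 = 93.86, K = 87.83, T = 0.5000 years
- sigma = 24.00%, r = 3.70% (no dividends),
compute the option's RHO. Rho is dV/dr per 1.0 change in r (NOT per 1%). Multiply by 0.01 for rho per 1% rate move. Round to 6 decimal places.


Answer: Rho = -14.610543

Derivation:
d1 = 0.5851378290; d2 = 0.4154322015
phi(d1) = 0.3361722261; exp(-qT) = 1.0000000000; exp(-rT) = 0.9816700746
N(-d2) = 0.3389127688
Rho = -K*T*exp(-rT)*N(-d2) = -87.8300 * 0.5000 * 0.9816700746 * 0.3389127688 = -14.610543


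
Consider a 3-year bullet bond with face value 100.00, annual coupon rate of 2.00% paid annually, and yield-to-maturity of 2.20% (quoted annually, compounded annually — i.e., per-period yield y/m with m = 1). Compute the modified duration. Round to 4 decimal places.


Answer: Modified duration = 2.8781

Derivation:
Coupon per period c = face * coupon_rate / m = 2.000000
Periods per year m = 1; per-period yield y/m = 0.022000
Number of cashflows N = 3
Cashflows (t years, CF_t, discount factor 1/(1+y/m)^(m*t), PV):
  t = 1.0000: CF_t = 2.000000, DF = 0.978474, PV = 1.956947
  t = 2.0000: CF_t = 2.000000, DF = 0.957411, PV = 1.914821
  t = 3.0000: CF_t = 102.000000, DF = 0.936801, PV = 95.553695
Price P = sum_t PV_t = 99.425463
First compute Macaulay numerator sum_t t * PV_t:
  t * PV_t at t = 1.0000: 1.956947
  t * PV_t at t = 2.0000: 3.829642
  t * PV_t at t = 3.0000: 286.661084
Macaulay duration D = 292.447674 / 99.425463 = 2.941376
Modified duration = D / (1 + y/m) = 2.941376 / (1 + 0.022000) = 2.878059


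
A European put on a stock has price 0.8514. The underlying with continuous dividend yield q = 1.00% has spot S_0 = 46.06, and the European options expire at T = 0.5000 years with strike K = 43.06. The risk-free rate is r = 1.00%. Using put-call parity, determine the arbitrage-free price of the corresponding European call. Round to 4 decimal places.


Put-call parity: C - P = S_0 * exp(-qT) - K * exp(-rT).
S_0 * exp(-qT) = 46.0600 * 0.99501248 = 45.83027479
K * exp(-rT) = 43.0600 * 0.99501248 = 42.84523735
C = P + S*exp(-qT) - K*exp(-rT)
C = 0.8514 + 45.83027479 - 42.84523735 = 3.8364

Answer: Call price = 3.8364


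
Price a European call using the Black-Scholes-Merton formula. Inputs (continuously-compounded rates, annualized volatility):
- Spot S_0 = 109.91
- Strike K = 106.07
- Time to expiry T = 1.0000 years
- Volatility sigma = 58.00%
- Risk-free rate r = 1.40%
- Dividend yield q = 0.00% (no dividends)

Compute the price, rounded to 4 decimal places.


d1 = (ln(S/K) + (r - q + 0.5*sigma^2) * T) / (sigma * sqrt(T)) = 0.37545275
d2 = d1 - sigma * sqrt(T) = -0.20454725
exp(-rT) = 0.98609754; exp(-qT) = 1.00000000
C = S_0 * exp(-qT) * N(d1) - K * exp(-rT) * N(d2)
N(d1) = 0.64633811; N(d2) = 0.41896294
C = 109.9100 * 1.00000000 * 0.64633811 - 106.0700 * 0.98609754 * 0.41896294 = 27.2174

Answer: Price = 27.2174


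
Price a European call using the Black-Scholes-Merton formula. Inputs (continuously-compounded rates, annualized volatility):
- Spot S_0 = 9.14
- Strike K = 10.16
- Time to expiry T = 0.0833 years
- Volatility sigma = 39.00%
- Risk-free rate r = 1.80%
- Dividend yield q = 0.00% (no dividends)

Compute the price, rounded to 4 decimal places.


d1 = (ln(S/K) + (r - q + 0.5*sigma^2) * T) / (sigma * sqrt(T)) = -0.87031814
d2 = d1 - sigma * sqrt(T) = -0.98287892
exp(-rT) = 0.99850172; exp(-qT) = 1.00000000
C = S_0 * exp(-qT) * N(d1) - K * exp(-rT) * N(d2)
N(d1) = 0.19206328; N(d2) = 0.16283352
C = 9.1400 * 1.00000000 * 0.19206328 - 10.1600 * 0.99850172 * 0.16283352 = 0.1035

Answer: Price = 0.1035


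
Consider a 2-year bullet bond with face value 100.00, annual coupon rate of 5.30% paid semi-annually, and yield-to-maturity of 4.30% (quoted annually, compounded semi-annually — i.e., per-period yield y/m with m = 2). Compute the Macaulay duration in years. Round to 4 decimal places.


Coupon per period c = face * coupon_rate / m = 2.650000
Periods per year m = 2; per-period yield y/m = 0.021500
Number of cashflows N = 4
Cashflows (t years, CF_t, discount factor 1/(1+y/m)^(m*t), PV):
  t = 0.5000: CF_t = 2.650000, DF = 0.978953, PV = 2.594224
  t = 1.0000: CF_t = 2.650000, DF = 0.958348, PV = 2.539622
  t = 1.5000: CF_t = 2.650000, DF = 0.938177, PV = 2.486170
  t = 2.0000: CF_t = 102.650000, DF = 0.918431, PV = 94.276938
Price P = sum_t PV_t = 101.896954
Macaulay numerator sum_t t * PV_t:
  t * PV_t at t = 0.5000: 1.297112
  t * PV_t at t = 1.0000: 2.539622
  t * PV_t at t = 1.5000: 3.729254
  t * PV_t at t = 2.0000: 188.553876
Macaulay duration D = (sum_t t * PV_t) / P = 196.119865 / 101.896954 = 1.924688

Answer: Macaulay duration = 1.9247 years


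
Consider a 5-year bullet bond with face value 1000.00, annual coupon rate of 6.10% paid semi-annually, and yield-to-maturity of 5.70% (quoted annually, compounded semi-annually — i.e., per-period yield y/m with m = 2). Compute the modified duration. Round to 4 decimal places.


Coupon per period c = face * coupon_rate / m = 30.500000
Periods per year m = 2; per-period yield y/m = 0.028500
Number of cashflows N = 10
Cashflows (t years, CF_t, discount factor 1/(1+y/m)^(m*t), PV):
  t = 0.5000: CF_t = 30.500000, DF = 0.972290, PV = 29.654837
  t = 1.0000: CF_t = 30.500000, DF = 0.945347, PV = 28.833094
  t = 1.5000: CF_t = 30.500000, DF = 0.919152, PV = 28.034122
  t = 2.0000: CF_t = 30.500000, DF = 0.893682, PV = 27.257289
  t = 2.5000: CF_t = 30.500000, DF = 0.868917, PV = 26.501982
  t = 3.0000: CF_t = 30.500000, DF = 0.844840, PV = 25.767606
  t = 3.5000: CF_t = 30.500000, DF = 0.821429, PV = 25.053579
  t = 4.0000: CF_t = 30.500000, DF = 0.798667, PV = 24.359337
  t = 4.5000: CF_t = 30.500000, DF = 0.776536, PV = 23.684334
  t = 5.0000: CF_t = 1030.500000, DF = 0.755018, PV = 778.045573
Price P = sum_t PV_t = 1017.191752
First compute Macaulay numerator sum_t t * PV_t:
  t * PV_t at t = 0.5000: 14.827419
  t * PV_t at t = 1.0000: 28.833094
  t * PV_t at t = 1.5000: 42.051182
  t * PV_t at t = 2.0000: 54.514578
  t * PV_t at t = 2.5000: 66.254956
  t * PV_t at t = 3.0000: 77.302817
  t * PV_t at t = 3.5000: 87.687525
  t * PV_t at t = 4.0000: 97.437350
  t * PV_t at t = 4.5000: 106.579503
  t * PV_t at t = 5.0000: 3890.227864
Macaulay duration D = 4465.716285 / 1017.191752 = 4.390240
Modified duration = D / (1 + y/m) = 4.390240 / (1 + 0.028500) = 4.268586

Answer: Modified duration = 4.2686


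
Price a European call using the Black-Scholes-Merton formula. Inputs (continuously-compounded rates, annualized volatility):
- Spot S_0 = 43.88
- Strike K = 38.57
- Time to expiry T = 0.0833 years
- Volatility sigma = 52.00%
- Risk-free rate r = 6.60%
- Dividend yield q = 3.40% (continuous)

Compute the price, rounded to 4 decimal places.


Answer: Price = 6.0400

Derivation:
d1 = (ln(S/K) + (r - q + 0.5*sigma^2) * T) / (sigma * sqrt(T)) = 0.95222967
d2 = d1 - sigma * sqrt(T) = 0.80214862
exp(-rT) = 0.99451729; exp(-qT) = 0.99717181
C = S_0 * exp(-qT) * N(d1) - K * exp(-rT) * N(d2)
N(d1) = 0.82950974; N(d2) = 0.78876650
C = 43.8800 * 0.99717181 * 0.82950974 - 38.5700 * 0.99451729 * 0.78876650 = 6.0400


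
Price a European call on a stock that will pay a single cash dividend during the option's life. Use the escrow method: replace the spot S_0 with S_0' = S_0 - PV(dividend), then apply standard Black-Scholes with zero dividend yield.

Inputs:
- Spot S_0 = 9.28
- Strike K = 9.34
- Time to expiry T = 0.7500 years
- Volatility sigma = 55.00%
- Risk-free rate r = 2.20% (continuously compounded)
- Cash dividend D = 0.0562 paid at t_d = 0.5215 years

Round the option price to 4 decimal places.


Answer: Price = 1.7516

Derivation:
PV(D) = D * exp(-r * t_d) = 0.0562 * 0.98859256 = 0.05555890
S_0' = S_0 - PV(D) = 9.2800 - 0.05555890 = 9.22444110
d1 = (ln(S_0'/K) + (r + sigma^2/2)*T) / (sigma*sqrt(T)) = 0.24666052
d2 = d1 - sigma*sqrt(T) = -0.22965346
exp(-rT) = 0.98363538
N(d1) = 0.59741452; N(d2) = 0.40918053
C = S_0' * N(d1) - K * exp(-rT) * N(d2) = 9.22444110 * 0.59741452 - 9.3400 * 0.98363538 * 0.40918053 = 1.7516


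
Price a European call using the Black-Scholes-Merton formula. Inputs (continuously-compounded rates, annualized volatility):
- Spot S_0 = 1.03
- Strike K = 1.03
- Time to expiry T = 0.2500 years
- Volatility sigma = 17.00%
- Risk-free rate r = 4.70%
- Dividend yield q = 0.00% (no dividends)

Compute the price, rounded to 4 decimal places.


Answer: Price = 0.0411

Derivation:
d1 = (ln(S/K) + (r - q + 0.5*sigma^2) * T) / (sigma * sqrt(T)) = 0.18073529
d2 = d1 - sigma * sqrt(T) = 0.09573529
exp(-rT) = 0.98831876; exp(-qT) = 1.00000000
C = S_0 * exp(-qT) * N(d1) - K * exp(-rT) * N(d2)
N(d1) = 0.57171232; N(d2) = 0.53813460
C = 1.0300 * 1.00000000 * 0.57171232 - 1.0300 * 0.98831876 * 0.53813460 = 0.0411


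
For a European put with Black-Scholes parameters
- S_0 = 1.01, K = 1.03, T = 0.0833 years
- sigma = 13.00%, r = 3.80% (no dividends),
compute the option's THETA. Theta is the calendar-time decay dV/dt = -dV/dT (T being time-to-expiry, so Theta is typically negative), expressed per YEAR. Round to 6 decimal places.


Answer: Theta = -0.056720

Derivation:
d1 = -0.4194849899; d2 = -0.4570052511
phi(d1) = 0.3653416406; exp(-qT) = 1.0000000000; exp(-rT) = 0.9968396046
Theta = -S*exp(-qT)*phi(d1)*sigma/(2*sqrt(T)) + r*K*exp(-rT)*N(-d2) - q*S*exp(-qT)*N(-d1)
N(-d1) = 0.6625691389; N(-d2) = 0.6761663644; sqrt(T) = 0.2886173938
Term 1 = -1.0100 * 1.0000000000 * 0.3653416406 * 0.1300 / (2 * 0.2886173938) = -0.0831019863
Term 2 = 0.0380 * 1.0300 * 0.9968396046 * 0.6761663644 = 0.0263815112
Term 3 = 0 (no dividend yield, q = 0)
Theta = -0.0831019863 + (0.0263815112) + (0.0000000000) = -0.056720
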